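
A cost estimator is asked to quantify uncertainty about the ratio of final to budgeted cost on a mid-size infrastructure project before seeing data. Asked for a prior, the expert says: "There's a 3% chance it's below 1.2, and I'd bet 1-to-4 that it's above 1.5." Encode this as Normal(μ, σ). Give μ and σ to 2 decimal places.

μ = 1.41, σ = 0.11

For Normal(μ,σ), the p-quantile is μ + z_p·σ. Here z_{0.03} = -1.881, z_{0.8} = 0.8416.
So 1.2 = μ − 1.881σ and 1.5 = μ + 0.8416σ.
Subtracting: σ = (1.5 − 1.2)/(0.8416 − (-1.881)) = 0.11.
Then μ = 1.2 − (-1.881)·0.11 = 1.41.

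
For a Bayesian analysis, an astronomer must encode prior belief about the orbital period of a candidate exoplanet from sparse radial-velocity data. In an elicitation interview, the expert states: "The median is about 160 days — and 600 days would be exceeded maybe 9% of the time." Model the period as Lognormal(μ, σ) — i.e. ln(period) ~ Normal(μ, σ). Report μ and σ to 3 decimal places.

If T ~ Lognormal(μ,σ) then ln T ~ Normal(μ,σ), so the p-quantile of ln T is μ + z_p·σ.
ln(160) = 5.075 and ln(600) = 6.397; z_{0.5} = 0, z_{0.91} = 1.341.
σ = (6.397 − 5.075)/(1.341 − (0)) = 0.986.
μ = 5.075 − (0)·0.986 = 5.075.

μ ≈ 5.075, σ ≈ 0.986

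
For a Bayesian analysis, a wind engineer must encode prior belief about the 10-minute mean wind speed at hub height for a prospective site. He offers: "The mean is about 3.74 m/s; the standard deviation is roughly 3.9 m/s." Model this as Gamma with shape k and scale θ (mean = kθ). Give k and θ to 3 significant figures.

For Gamma(k, scale θ): mean = kθ, variance = kθ², so CV = 1/√k.
CV = SD/mean = 3.9/3.74 = 1.043, hence k = 1/CV² = 0.92.
Then θ = mean/k = 3.74/0.92 = 4.07.

k ≈ 0.92, θ ≈ 4.07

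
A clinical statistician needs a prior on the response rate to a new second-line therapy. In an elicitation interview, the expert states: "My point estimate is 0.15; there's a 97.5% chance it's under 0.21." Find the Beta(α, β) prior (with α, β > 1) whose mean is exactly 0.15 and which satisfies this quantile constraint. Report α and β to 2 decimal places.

α ≈ 23.33, β ≈ 132.19

With mean 0.15 fixed, write α = 0.15s, β = 0.85s where s = α+β.
Need P(θ < 0.21) = 0.975 under Beta(0.15s, 0.85s). Normal approximation: (q−m)/√(m(1−m)/s) ≈ z_{0.975} = 1.96, so s ≈ 0.15·0.85·(1.96)²/(0.21−0.15)² = 136.1.
At s = 136.1: P(θ<0.21) ≈ 0.967. Adjusting to match 0.975 gives s ≈ 155.52.
So α = 0.15·155.52 ≈ 23.33, β = 0.85·155.52 ≈ 132.19.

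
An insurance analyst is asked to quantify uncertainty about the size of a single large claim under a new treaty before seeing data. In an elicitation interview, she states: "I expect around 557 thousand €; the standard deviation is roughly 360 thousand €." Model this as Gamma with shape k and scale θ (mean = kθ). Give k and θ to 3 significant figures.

k ≈ 2.39, θ ≈ 233

For Gamma(k, scale θ): mean = kθ, variance = kθ², so CV = 1/√k.
CV = SD/mean = 360/557 = 0.6463, hence k = 1/CV² = 2.39.
Then θ = mean/k = 557/2.39 = 233.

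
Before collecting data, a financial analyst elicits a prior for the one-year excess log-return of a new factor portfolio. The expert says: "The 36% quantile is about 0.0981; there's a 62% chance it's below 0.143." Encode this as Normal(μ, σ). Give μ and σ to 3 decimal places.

For Normal(μ,σ), the p-quantile is μ + z_p·σ. Here z_{0.36} = -0.3585, z_{0.62} = 0.3055.
So 0.0981 = μ − 0.3585σ and 0.143 = μ + 0.3055σ.
Subtracting: σ = (0.143 − 0.0981)/(0.3055 − (-0.3585)) = 0.068.
Then μ = 0.0981 − (-0.3585)·0.068 = 0.122.

μ = 0.122, σ = 0.068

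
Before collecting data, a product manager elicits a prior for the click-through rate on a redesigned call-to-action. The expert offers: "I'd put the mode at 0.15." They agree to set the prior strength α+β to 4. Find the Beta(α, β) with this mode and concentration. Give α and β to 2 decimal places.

For α,β > 1 the Beta mode is (α−1)/(α+β−2). With α+β = 4, the mode is (α−1)/2.
Set (α−1)/2 = 0.15 → α = 1 + 0.15·2 = 1.30.
β = 4 − α = 2.70.

α = 1.30, β = 2.70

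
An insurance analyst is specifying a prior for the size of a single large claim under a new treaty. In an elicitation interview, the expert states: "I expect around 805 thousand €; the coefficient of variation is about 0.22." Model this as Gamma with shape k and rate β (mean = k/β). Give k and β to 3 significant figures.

For Gamma(k, rate β): mean = k/β, variance = k/β², so CV = 1/√k.
CV = 0.22, hence k = 1/CV² = 20.7.
Then β = k/mean = 20.7/805 = 0.0257.

k ≈ 20.7, β ≈ 0.0257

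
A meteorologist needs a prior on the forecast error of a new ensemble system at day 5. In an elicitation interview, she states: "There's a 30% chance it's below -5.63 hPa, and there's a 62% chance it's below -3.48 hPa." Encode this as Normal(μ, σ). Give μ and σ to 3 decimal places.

The p-quantile of Normal(μ,σ) is μ + z_p·σ, with z_{0.3} = -0.5244 and z_{0.62} = 0.3055.
Eliminate σ: μ = (z₂·x₁ − z₁·x₂)/(z₂ − z₁) = (0.3055·-5.63 − (-0.5244)·-3.48)/0.8299 = -4.271.
Then σ = (x₂ − x₁)/(z₂ − z₁) = (-3.48 − -5.63)/0.8299 = 2.591.

μ = -4.271, σ = 2.591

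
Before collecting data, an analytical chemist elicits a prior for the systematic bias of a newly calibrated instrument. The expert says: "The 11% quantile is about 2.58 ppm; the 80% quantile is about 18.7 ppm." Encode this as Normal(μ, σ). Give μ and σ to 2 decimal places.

For Normal(μ,σ), the p-quantile is μ + z_p·σ. Here z_{0.11} = -1.227, z_{0.8} = 0.8416.
So 2.58 = μ − 1.227σ and 18.7 = μ + 0.8416σ.
Subtracting: σ = (18.7 − 2.58)/(0.8416 − (-1.227)) = 7.79.
Then μ = 2.58 − (-1.227)·7.79 = 12.14.

μ = 12.14, σ = 7.79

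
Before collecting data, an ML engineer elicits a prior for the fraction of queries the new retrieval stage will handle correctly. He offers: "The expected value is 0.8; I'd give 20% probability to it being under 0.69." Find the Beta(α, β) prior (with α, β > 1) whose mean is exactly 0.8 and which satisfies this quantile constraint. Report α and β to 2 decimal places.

With mean 0.8 fixed, write α = 0.8s, β = 0.2s where s = α+β.
Need P(θ < 0.69) = 0.2 under Beta(0.8s, 0.2s). Normal approximation: (q−m)/√(m(1−m)/s) ≈ z_{0.2} = -0.842, so s ≈ 0.8·0.2·(-0.842)²/(0.69−0.8)² = 9.4.
At s = 9.4: P(θ<0.69) ≈ 0.184. Adjusting to match 0.2 gives s ≈ 7.63.
So α = 0.8·7.63 ≈ 6.11, β = 0.2·7.63 ≈ 1.53.

α ≈ 6.11, β ≈ 1.53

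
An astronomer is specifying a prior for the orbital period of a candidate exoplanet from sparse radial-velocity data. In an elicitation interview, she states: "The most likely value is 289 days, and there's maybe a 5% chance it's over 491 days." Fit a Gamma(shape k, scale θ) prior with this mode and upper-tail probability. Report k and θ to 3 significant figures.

Gamma(k,θ) with k>1 has mode (k−1)θ, so θ = 289/(k−1).
Need P(X < 491) = 0.95 with θ tied to k this way. Start at k = 2, θ = 289: P(X<491) ≈ 0.506.
Too low — raise k to concentrate. Iterating converges to k ≈ 10.9.
Then θ = 289/(10.9−1) ≈ 29.1.

k ≈ 10.9, θ ≈ 29.1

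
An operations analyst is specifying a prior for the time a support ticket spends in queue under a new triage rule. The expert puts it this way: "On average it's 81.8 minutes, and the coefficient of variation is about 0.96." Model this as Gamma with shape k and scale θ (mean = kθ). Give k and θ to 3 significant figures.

k ≈ 1.09, θ ≈ 75.4

For Gamma(k, scale θ): mean = kθ, variance = kθ², so CV = 1/√k.
CV = 0.96, hence k = 1/CV² = 1.09.
Then θ = mean/k = 81.8/1.09 = 75.4.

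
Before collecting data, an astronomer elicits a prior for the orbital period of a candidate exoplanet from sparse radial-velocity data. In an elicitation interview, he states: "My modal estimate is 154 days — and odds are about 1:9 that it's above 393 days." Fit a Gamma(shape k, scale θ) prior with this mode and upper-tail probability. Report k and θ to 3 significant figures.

k ≈ 3.19, θ ≈ 70.4

Gamma(k,θ) with k>1 has mode (k−1)θ, so θ = 154/(k−1).
Need P(X < 393) = 0.9 with θ tied to k this way. Start at k = 2, θ = 154: P(X<393) ≈ 0.723.
Too low — raise k to concentrate. Iterating converges to k ≈ 3.19.
Then θ = 154/(3.19−1) ≈ 70.4.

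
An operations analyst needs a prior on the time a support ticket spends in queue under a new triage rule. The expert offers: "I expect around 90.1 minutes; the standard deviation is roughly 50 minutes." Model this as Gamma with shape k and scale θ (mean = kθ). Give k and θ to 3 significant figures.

k ≈ 3.25, θ ≈ 27.7

For Gamma(k, scale θ): mean = kθ, variance = kθ², so CV = 1/√k.
CV = SD/mean = 50/90.1 = 0.5549, hence k = 1/CV² = 3.25.
Then θ = mean/k = 90.1/3.25 = 27.7.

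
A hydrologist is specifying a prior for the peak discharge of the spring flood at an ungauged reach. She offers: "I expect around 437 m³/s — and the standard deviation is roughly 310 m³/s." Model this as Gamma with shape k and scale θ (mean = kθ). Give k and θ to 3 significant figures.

For Gamma(k, scale θ): mean = kθ, variance = kθ², so CV = 1/√k.
CV = SD/mean = 310/437 = 0.7094, hence k = 1/CV² = 1.99.
Then θ = mean/k = 437/1.99 = 220.

k ≈ 1.99, θ ≈ 220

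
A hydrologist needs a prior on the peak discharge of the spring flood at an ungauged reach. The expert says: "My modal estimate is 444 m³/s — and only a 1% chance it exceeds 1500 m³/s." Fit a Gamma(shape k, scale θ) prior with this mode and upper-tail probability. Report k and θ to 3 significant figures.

Gamma(k,θ) with k>1 has mode (k−1)θ, so θ = 444/(k−1).
Need P(X < 1500) = 0.99 with θ tied to k this way. Start at k = 2, θ = 444: P(X<1500) ≈ 0.851.
Too low — raise k to concentrate. Iterating converges to k ≈ 3.95.
Then θ = 444/(3.95−1) ≈ 151.

k ≈ 3.95, θ ≈ 151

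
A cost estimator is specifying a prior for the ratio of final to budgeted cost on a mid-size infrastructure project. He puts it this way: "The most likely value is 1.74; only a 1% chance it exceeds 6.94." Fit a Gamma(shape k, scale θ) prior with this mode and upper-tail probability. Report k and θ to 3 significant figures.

Gamma(k,θ) with k>1 has mode (k−1)θ, so θ = 1.74/(k−1).
Need P(X < 6.94) = 0.99 with θ tied to k this way. Start at k = 2, θ = 1.74: P(X<6.94) ≈ 0.908.
Too low — raise k to concentrate. Iterating converges to k ≈ 3.19.
Then θ = 1.74/(3.19−1) ≈ 0.796.

k ≈ 3.19, θ ≈ 0.796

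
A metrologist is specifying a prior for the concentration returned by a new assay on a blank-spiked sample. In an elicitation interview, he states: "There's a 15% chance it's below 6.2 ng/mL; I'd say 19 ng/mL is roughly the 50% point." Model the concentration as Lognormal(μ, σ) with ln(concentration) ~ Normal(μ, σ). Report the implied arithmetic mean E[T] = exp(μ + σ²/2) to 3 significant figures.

If T ~ Lognormal(μ,σ) then ln T ~ Normal(μ,σ), so the p-quantile of ln T is μ + z_p·σ.
ln(6.2) = 1.825 and ln(19) = 2.944; z_{0.15} = -1.036, z_{0.5} = 0.
σ = (2.944 − 1.825)/(0 − (-1.036)) = 1.081.
μ = 1.825 − (-1.036)·1.081 = 2.944.
E[T] = exp(μ + σ²/2) = exp(2.944 + 0.5838) = 34.1 ng/mL.

E[T] ≈ 34.1 ng/mL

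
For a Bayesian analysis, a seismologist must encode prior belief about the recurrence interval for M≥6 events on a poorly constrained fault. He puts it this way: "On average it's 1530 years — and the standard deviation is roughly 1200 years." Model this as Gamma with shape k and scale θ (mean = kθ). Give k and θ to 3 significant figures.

For Gamma(k, scale θ): mean = kθ, variance = kθ², so CV = 1/√k.
CV = SD/mean = 1200/1530 = 0.7843, hence k = 1/CV² = 1.63.
Then θ = mean/k = 1530/1.63 = 941.

k ≈ 1.63, θ ≈ 941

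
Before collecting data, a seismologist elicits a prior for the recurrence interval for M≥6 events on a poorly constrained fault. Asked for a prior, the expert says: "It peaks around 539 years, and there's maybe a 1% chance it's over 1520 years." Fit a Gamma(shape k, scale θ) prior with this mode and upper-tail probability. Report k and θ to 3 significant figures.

k ≈ 5.25, θ ≈ 127

Gamma(k,θ) with k>1 has mode (k−1)θ, so θ = 539/(k−1).
Need P(X < 1520) = 0.99 with θ tied to k this way. Start at k = 2, θ = 539: P(X<1520) ≈ 0.772.
Too low — raise k to concentrate. Iterating converges to k ≈ 5.25.
Then θ = 539/(5.25−1) ≈ 127.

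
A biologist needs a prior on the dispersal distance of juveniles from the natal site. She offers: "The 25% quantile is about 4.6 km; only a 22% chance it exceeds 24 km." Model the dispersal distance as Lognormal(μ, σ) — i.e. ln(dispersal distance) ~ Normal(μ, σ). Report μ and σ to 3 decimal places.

If T ~ Lognormal(μ,σ) then ln T ~ Normal(μ,σ), so the p-quantile of ln T is μ + z_p·σ.
ln(4.6) = 1.526 and ln(24) = 3.178; z_{0.25} = -0.6745, z_{0.78} = 0.7722.
σ = (3.178 − 1.526)/(0.7722 − (-0.6745)) = 1.142.
μ = 1.526 − (-0.6745)·1.142 = 2.296.

μ ≈ 2.296, σ ≈ 1.142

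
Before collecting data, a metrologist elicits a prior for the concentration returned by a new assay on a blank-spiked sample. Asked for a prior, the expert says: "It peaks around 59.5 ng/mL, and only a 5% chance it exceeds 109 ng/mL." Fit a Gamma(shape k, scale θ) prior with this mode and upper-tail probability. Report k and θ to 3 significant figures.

Gamma(k,θ) with k>1 has mode (k−1)θ, so θ = 59.5/(k−1).
Need P(X < 109) = 0.95 with θ tied to k this way. Start at k = 2, θ = 59.5: P(X<109) ≈ 0.547.
Too low — raise k to concentrate. Iterating converges to k ≈ 8.6.
Then θ = 59.5/(8.6−1) ≈ 7.83.

k ≈ 8.6, θ ≈ 7.83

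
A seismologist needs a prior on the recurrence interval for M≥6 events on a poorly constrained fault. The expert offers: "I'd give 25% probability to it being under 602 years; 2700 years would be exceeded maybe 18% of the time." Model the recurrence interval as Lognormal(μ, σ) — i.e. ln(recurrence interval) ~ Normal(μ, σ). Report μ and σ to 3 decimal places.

If T ~ Lognormal(μ,σ) then ln T ~ Normal(μ,σ), so the p-quantile of ln T is μ + z_p·σ.
ln(602) = 6.4 and ln(2700) = 7.901; z_{0.25} = -0.6745, z_{0.82} = 0.9154.
σ = (7.901 − 6.4)/(0.9154 − (-0.6745)) = 0.944.
μ = 6.4 − (-0.6745)·0.944 = 7.037.

μ ≈ 7.037, σ ≈ 0.944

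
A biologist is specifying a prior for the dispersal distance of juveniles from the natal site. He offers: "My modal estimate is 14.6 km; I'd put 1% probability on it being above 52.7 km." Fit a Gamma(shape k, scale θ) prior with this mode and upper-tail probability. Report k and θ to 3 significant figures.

k ≈ 3.61, θ ≈ 5.6

Gamma(k,θ) with k>1 has mode (k−1)θ, so θ = 14.6/(k−1).
Need P(X < 52.7) = 0.99 with θ tied to k this way. Start at k = 2, θ = 14.6: P(X<52.7) ≈ 0.875.
Too low — raise k to concentrate. Iterating converges to k ≈ 3.61.
Then θ = 14.6/(3.61−1) ≈ 5.6.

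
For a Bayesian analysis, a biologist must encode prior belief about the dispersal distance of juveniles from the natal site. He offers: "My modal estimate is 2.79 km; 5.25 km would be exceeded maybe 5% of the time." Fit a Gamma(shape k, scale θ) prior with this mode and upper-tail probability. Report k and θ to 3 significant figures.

Gamma(k,θ) with k>1 has mode (k−1)θ, so θ = 2.79/(k−1).
Need P(X < 5.25) = 0.95 with θ tied to k this way. Start at k = 2, θ = 2.79: P(X<5.25) ≈ 0.561.
Too low — raise k to concentrate. Iterating converges to k ≈ 7.96.
Then θ = 2.79/(7.96−1) ≈ 0.401.

k ≈ 7.96, θ ≈ 0.401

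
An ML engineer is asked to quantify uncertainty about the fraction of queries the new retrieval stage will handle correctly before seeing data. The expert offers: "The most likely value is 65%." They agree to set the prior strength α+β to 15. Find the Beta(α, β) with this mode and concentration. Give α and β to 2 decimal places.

For α,β > 1 the Beta mode is (α−1)/(α+β−2). With α+β = 15, the mode is (α−1)/13.
Set (α−1)/13 = 0.65 → α = 1 + 0.65·13 = 9.45.
β = 15 − α = 5.55.

α = 9.45, β = 5.55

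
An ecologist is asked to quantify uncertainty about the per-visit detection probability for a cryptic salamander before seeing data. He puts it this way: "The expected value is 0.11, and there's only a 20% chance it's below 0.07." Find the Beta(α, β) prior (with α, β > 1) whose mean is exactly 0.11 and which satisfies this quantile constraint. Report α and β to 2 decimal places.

α ≈ 4.94, β ≈ 39.96

With mean 0.11 fixed, write α = 0.11s, β = 0.89s where s = α+β.
Need P(θ < 0.07) = 0.2 under Beta(0.11s, 0.89s). Normal approximation: (q−m)/√(m(1−m)/s) ≈ z_{0.2} = -0.842, so s ≈ 0.11·0.89·(-0.842)²/(0.07−0.11)² = 43.3.
At s = 43.3: P(θ<0.07) ≈ 0.205. Adjusting to match 0.2 gives s ≈ 44.89.
So α = 0.11·44.89 ≈ 4.94, β = 0.89·44.89 ≈ 39.96.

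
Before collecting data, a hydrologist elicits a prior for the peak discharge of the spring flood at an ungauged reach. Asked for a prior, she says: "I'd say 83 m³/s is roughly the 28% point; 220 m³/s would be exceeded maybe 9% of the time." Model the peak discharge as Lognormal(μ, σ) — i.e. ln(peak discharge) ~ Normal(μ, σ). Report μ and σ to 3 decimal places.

μ ≈ 4.714, σ ≈ 0.507

If T ~ Lognormal(μ,σ) then ln T ~ Normal(μ,σ), so the p-quantile of ln T is μ + z_p·σ.
ln(83) = 4.419 and ln(220) = 5.394; z_{0.28} = -0.5828, z_{0.91} = 1.341.
σ = (5.394 − 4.419)/(1.341 − (-0.5828)) = 0.507.
μ = 4.419 − (-0.5828)·0.507 = 4.714.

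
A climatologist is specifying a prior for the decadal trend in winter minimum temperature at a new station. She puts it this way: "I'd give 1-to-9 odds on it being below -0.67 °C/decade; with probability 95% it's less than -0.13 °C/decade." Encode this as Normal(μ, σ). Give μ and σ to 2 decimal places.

For Normal(μ,σ), the p-quantile is μ + z_p·σ. Here z_{0.1} = -1.282, z_{0.95} = 1.645.
So -0.67 = μ − 1.282σ and -0.13 = μ + 1.645σ.
Subtracting: σ = (-0.13 − -0.67)/(1.645 − (-1.282)) = 0.18.
Then μ = -0.67 − (-1.282)·0.18 = -0.43.

μ = -0.43, σ = 0.18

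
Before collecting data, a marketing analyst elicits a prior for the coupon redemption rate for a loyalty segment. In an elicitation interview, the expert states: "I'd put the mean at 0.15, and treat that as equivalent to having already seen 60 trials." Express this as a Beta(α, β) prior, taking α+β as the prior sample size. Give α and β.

Under the effective-sample-size interpretation, Beta(α, β) has prior mean α/(α+β) and prior sample size α+β.
So α+β = 60 and α/(α+β) = 0.15, giving α = 0.15·60 = 9 and β = 60 − 9 = 51.

α = 9, β = 51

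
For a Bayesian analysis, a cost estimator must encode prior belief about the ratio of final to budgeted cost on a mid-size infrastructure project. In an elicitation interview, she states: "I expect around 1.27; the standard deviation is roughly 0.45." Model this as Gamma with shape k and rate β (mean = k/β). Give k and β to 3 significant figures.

For Gamma(k, rate β): mean = k/β, variance = k/β², so CV = 1/√k.
CV = SD/mean = 0.45/1.27 = 0.3543, hence k = 1/CV² = 7.96.
Then β = k/mean = 7.96/1.27 = 6.27.

k ≈ 7.96, β ≈ 6.27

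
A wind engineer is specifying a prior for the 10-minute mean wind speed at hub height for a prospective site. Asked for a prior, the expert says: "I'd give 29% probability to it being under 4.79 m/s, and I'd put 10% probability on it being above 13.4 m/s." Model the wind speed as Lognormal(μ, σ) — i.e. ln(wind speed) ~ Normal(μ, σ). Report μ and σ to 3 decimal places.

μ ≈ 1.877, σ ≈ 0.561

If T ~ Lognormal(μ,σ) then ln T ~ Normal(μ,σ), so the p-quantile of ln T is μ + z_p·σ.
ln(4.79) = 1.567 and ln(13.4) = 2.595; z_{0.29} = -0.5534, z_{0.9} = 1.282.
σ = (2.595 − 1.567)/(1.282 − (-0.5534)) = 0.561.
μ = 1.567 − (-0.5534)·0.561 = 1.877.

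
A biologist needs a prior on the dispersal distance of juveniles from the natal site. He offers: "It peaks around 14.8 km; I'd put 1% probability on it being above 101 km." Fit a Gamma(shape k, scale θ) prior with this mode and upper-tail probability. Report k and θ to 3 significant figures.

k ≈ 1.96, θ ≈ 15.4

Gamma(k,θ) with k>1 has mode (k−1)θ, so θ = 14.8/(k−1).
Need P(X < 101) = 0.99 with θ tied to k this way. Start at k = 2, θ = 14.8: P(X<101) ≈ 0.991.
Too high — lower k to spread out. Iterating converges to k ≈ 1.96.
Then θ = 14.8/(1.96−1) ≈ 15.4.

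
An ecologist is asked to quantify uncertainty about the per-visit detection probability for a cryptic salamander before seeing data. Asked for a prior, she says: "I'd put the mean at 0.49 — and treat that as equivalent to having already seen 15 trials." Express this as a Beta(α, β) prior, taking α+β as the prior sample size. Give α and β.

α = 7.35, β = 7.65

Under the effective-sample-size interpretation, Beta(α, β) has prior mean α/(α+β) and prior sample size α+β.
So α+β = 15 and α/(α+β) = 0.49, giving α = 0.49·15 = 7.35 and β = 15 − 7.35 = 7.65.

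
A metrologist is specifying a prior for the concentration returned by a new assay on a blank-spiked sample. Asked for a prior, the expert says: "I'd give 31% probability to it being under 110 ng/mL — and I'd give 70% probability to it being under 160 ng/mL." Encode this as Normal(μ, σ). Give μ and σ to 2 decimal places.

For Normal(μ,σ), the p-quantile is μ + z_p·σ. Here z_{0.31} = -0.4959, z_{0.7} = 0.5244.
So 110 = μ − 0.4959σ and 160 = μ + 0.5244σ.
Subtracting: σ = (160 − 110)/(0.5244 − (-0.4959)) = 49.01.
Then μ = 110 − (-0.4959)·49.01 = 134.30.

μ = 134.30, σ = 49.01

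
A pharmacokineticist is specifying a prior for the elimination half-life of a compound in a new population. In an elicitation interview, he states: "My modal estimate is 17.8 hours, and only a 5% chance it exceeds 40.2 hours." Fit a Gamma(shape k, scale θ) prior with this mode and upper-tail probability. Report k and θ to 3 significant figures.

Gamma(k,θ) with k>1 has mode (k−1)θ, so θ = 17.8/(k−1).
Need P(X < 40.2) = 0.95 with θ tied to k this way. Start at k = 2, θ = 17.8: P(X<40.2) ≈ 0.659.
Too low — raise k to concentrate. Iterating converges to k ≈ 5.14.
Then θ = 17.8/(5.14−1) ≈ 4.3.

k ≈ 5.14, θ ≈ 4.3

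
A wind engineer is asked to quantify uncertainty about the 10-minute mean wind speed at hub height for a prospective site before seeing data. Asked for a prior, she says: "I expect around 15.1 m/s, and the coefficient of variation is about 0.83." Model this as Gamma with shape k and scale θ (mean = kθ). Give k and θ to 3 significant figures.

k ≈ 1.45, θ ≈ 10.4

For Gamma(k, scale θ): mean = kθ, variance = kθ², so CV = 1/√k.
CV = 0.83, hence k = 1/CV² = 1.45.
Then θ = mean/k = 15.1/1.45 = 10.4.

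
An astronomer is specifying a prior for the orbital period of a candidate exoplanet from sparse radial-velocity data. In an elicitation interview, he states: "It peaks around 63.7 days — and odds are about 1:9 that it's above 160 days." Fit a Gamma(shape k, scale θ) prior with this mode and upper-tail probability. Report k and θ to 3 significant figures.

Gamma(k,θ) with k>1 has mode (k−1)θ, so θ = 63.7/(k−1).
Need P(X < 160) = 0.9 with θ tied to k this way. Start at k = 2, θ = 63.7: P(X<160) ≈ 0.715.
Too low — raise k to concentrate. Iterating converges to k ≈ 3.26.
Then θ = 63.7/(3.26−1) ≈ 28.1.

k ≈ 3.26, θ ≈ 28.1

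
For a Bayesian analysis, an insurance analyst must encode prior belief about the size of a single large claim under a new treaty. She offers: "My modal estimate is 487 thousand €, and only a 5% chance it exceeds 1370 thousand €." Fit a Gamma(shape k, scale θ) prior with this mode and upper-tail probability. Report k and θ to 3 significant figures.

Gamma(k,θ) with k>1 has mode (k−1)θ, so θ = 487/(k−1).
Need P(X < 1370) = 0.95 with θ tied to k this way. Start at k = 2, θ = 487: P(X<1370) ≈ 0.771.
Too low — raise k to concentrate. Iterating converges to k ≈ 3.5.
Then θ = 487/(3.5−1) ≈ 195.

k ≈ 3.5, θ ≈ 195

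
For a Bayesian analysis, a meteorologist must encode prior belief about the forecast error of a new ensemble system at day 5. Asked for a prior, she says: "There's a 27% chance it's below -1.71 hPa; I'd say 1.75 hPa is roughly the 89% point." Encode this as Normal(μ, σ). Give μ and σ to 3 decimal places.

μ = -0.557, σ = 1.881

The p-quantile of Normal(μ,σ) is μ + z_p·σ, with z_{0.27} = -0.6128 and z_{0.89} = 1.227.
Eliminate σ: μ = (z₂·x₁ − z₁·x₂)/(z₂ − z₁) = (1.227·-1.71 − (-0.6128)·1.75)/1.839 = -0.557.
Then σ = (x₂ − x₁)/(z₂ − z₁) = (1.75 − -1.71)/1.839 = 1.881.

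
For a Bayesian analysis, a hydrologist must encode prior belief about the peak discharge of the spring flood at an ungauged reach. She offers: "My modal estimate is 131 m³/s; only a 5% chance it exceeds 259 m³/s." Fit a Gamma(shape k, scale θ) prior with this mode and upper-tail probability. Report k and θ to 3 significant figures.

Gamma(k,θ) with k>1 has mode (k−1)θ, so θ = 131/(k−1).
Need P(X < 259) = 0.95 with θ tied to k this way. Start at k = 2, θ = 131: P(X<259) ≈ 0.588.
Too low — raise k to concentrate. Iterating converges to k ≈ 6.97.
Then θ = 131/(6.97−1) ≈ 21.9.

k ≈ 6.97, θ ≈ 21.9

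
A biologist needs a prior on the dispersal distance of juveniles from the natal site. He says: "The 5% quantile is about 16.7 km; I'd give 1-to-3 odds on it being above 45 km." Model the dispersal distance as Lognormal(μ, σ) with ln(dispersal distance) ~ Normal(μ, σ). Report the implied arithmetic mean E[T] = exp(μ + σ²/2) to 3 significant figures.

If T ~ Lognormal(μ,σ) then ln T ~ Normal(μ,σ), so the p-quantile of ln T is μ + z_p·σ.
ln(16.7) = 2.815 and ln(45) = 3.807; z_{0.05} = -1.645, z_{0.75} = 0.6745.
σ = (3.807 − 2.815)/(0.6745 − (-1.645)) = 0.427.
μ = 2.815 − (-1.645)·0.427 = 3.518.
E[T] = exp(μ + σ²/2) = exp(3.518 + 0.0913) = 37 km.

E[T] ≈ 37 km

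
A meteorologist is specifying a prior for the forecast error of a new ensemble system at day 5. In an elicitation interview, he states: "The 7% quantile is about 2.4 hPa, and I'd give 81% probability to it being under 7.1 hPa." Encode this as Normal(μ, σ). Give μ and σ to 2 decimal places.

μ = 5.35, σ = 2.00

For Normal(μ,σ), the p-quantile is μ + z_p·σ. Here z_{0.07} = -1.476, z_{0.81} = 0.8779.
So 2.4 = μ − 1.476σ and 7.1 = μ + 0.8779σ.
Subtracting: σ = (7.1 − 2.4)/(0.8779 − (-1.476)) = 2.00.
Then μ = 2.4 − (-1.476)·2.00 = 5.35.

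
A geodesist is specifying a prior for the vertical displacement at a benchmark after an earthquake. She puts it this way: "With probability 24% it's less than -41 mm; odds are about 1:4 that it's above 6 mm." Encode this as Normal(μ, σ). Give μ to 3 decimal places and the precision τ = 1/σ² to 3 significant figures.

μ = -19.554, τ = 0.00108

The p-quantile of Normal(μ,σ) is μ + z_p·σ, with z_{0.24} = -0.7063 and z_{0.8} = 0.8416.
Eliminate σ: μ = (z₂·x₁ − z₁·x₂)/(z₂ − z₁) = (0.8416·-41 − (-0.7063)·6)/1.548 = -19.554.
Then σ = (x₂ − x₁)/(z₂ − z₁) = (6 − -41)/1.548 = 30.363.
Precision τ = 1/σ² = 1/30.36² = 0.00108.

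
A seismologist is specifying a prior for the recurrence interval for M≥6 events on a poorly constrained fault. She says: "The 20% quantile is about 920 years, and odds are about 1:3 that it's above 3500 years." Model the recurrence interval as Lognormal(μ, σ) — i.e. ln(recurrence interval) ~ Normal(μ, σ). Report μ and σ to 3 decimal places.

If T ~ Lognormal(μ,σ) then ln T ~ Normal(μ,σ), so the p-quantile of ln T is μ + z_p·σ.
ln(920) = 6.824 and ln(3500) = 8.161; z_{0.2} = -0.8416, z_{0.75} = 0.6745.
σ = (8.161 − 6.824)/(0.6745 − (-0.8416)) = 0.881.
μ = 6.824 − (-0.8416)·0.881 = 7.566.

μ ≈ 7.566, σ ≈ 0.881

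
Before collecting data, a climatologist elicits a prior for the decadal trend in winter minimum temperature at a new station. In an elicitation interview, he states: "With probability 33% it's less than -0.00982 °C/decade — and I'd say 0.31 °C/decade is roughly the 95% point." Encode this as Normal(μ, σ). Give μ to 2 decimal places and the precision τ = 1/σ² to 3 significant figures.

μ = 0.06, τ = 42.5

The p-quantile of Normal(μ,σ) is μ + z_p·σ, with z_{0.33} = -0.4399 and z_{0.95} = 1.645.
Eliminate σ: μ = (z₂·x₁ − z₁·x₂)/(z₂ − z₁) = (1.645·-0.00982 − (-0.4399)·0.31)/2.085 = 0.06.
Then σ = (x₂ − x₁)/(z₂ − z₁) = (0.31 − -0.00982)/2.085 = 0.15.
Precision τ = 1/σ² = 1/0.1534² = 42.5.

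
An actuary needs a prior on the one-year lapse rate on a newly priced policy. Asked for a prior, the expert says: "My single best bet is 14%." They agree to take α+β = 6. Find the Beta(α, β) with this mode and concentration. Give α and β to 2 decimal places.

For α,β > 1 the Beta mode is (α−1)/(α+β−2). With α+β = 6, the mode is (α−1)/4.
Set (α−1)/4 = 0.14 → α = 1 + 0.14·4 = 1.56.
β = 6 − α = 4.44.

α = 1.56, β = 4.44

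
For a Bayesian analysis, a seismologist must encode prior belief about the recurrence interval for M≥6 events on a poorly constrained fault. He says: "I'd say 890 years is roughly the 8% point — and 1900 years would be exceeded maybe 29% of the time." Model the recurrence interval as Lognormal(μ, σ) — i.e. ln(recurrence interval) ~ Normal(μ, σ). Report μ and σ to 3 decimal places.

μ ≈ 7.335, σ ≈ 0.387

If T ~ Lognormal(μ,σ) then ln T ~ Normal(μ,σ), so the p-quantile of ln T is μ + z_p·σ.
ln(890) = 6.791 and ln(1900) = 7.55; z_{0.08} = -1.405, z_{0.71} = 0.5534.
σ = (7.55 − 6.791)/(0.5534 − (-1.405)) = 0.387.
μ = 6.791 − (-1.405)·0.387 = 7.335.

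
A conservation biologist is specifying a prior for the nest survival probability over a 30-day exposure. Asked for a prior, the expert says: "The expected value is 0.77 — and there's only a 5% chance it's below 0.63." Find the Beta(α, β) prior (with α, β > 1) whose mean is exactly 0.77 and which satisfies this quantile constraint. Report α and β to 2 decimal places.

With mean 0.77 fixed, write α = 0.77s, β = 0.23s where s = α+β.
Need P(θ < 0.63) = 0.05 under Beta(0.77s, 0.23s). Normal approximation: (q−m)/√(m(1−m)/s) ≈ z_{0.05} = -1.64, so s ≈ 0.77·0.23·(-1.64)²/(0.63−0.77)² = 24.4.
At s = 24.4: P(θ<0.63) ≈ 0.060. Adjusting to match 0.05 gives s ≈ 27.63.
So α = 0.77·27.63 ≈ 21.28, β = 0.23·27.63 ≈ 6.36.

α ≈ 21.28, β ≈ 6.36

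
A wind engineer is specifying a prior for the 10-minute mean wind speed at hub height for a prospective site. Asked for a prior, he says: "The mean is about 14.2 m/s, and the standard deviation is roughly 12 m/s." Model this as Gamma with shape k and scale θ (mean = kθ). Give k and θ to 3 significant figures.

k ≈ 1.4, θ ≈ 10.1

For Gamma(k, scale θ): mean = kθ, variance = kθ², so CV = 1/√k.
CV = SD/mean = 12/14.2 = 0.8451, hence k = 1/CV² = 1.4.
Then θ = mean/k = 14.2/1.4 = 10.1.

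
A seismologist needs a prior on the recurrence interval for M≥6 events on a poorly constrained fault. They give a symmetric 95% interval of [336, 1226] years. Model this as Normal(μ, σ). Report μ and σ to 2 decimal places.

μ = 781.00, σ = 227.04

A symmetric 95% interval runs μ ± z·σ with z = 1.96.
Half-width = 445, so σ = 445/1.96 = 227.04.
μ is the interval midpoint, 781.00.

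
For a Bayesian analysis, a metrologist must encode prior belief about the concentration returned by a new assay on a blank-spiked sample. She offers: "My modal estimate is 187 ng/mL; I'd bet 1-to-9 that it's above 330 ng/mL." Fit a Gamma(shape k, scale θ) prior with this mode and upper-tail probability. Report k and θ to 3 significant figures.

Gamma(k,θ) with k>1 has mode (k−1)θ, so θ = 187/(k−1).
Need P(X < 330) = 0.9 with θ tied to k this way. Start at k = 2, θ = 187: P(X<330) ≈ 0.527.
Too low — raise k to concentrate. Iterating converges to k ≈ 6.89.
Then θ = 187/(6.89−1) ≈ 31.7.

k ≈ 6.89, θ ≈ 31.7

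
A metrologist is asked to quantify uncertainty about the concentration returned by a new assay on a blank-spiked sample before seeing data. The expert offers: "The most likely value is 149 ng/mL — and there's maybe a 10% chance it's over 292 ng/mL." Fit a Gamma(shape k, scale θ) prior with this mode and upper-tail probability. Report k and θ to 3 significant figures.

Gamma(k,θ) with k>1 has mode (k−1)θ, so θ = 149/(k−1).
Need P(X < 292) = 0.9 with θ tied to k this way. Start at k = 2, θ = 149: P(X<292) ≈ 0.583.
Too low — raise k to concentrate. Iterating converges to k ≈ 5.23.
Then θ = 149/(5.23−1) ≈ 35.2.

k ≈ 5.23, θ ≈ 35.2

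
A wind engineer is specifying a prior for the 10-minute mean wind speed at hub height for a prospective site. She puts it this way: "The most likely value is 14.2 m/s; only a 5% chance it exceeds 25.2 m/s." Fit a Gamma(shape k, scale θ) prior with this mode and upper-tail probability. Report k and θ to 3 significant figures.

Gamma(k,θ) with k>1 has mode (k−1)θ, so θ = 14.2/(k−1).
Need P(X < 25.2) = 0.95 with θ tied to k this way. Start at k = 2, θ = 14.2: P(X<25.2) ≈ 0.530.
Too low — raise k to concentrate. Iterating converges to k ≈ 9.47.
Then θ = 14.2/(9.47−1) ≈ 1.68.

k ≈ 9.47, θ ≈ 1.68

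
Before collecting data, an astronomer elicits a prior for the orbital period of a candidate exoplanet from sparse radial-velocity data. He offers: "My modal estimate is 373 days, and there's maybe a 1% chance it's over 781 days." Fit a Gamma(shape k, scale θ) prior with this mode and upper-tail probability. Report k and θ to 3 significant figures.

Gamma(k,θ) with k>1 has mode (k−1)θ, so θ = 373/(k−1).
Need P(X < 781) = 0.99 with θ tied to k this way. Start at k = 2, θ = 373: P(X<781) ≈ 0.619.
Too low — raise k to concentrate. Iterating converges to k ≈ 9.92.
Then θ = 373/(9.92−1) ≈ 41.8.

k ≈ 9.92, θ ≈ 41.8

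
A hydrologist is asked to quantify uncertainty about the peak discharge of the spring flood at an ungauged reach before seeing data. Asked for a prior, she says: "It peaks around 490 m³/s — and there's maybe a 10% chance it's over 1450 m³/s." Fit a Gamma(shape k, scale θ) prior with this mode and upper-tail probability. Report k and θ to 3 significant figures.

k ≈ 2.62, θ ≈ 303

Gamma(k,θ) with k>1 has mode (k−1)θ, so θ = 490/(k−1).
Need P(X < 1450) = 0.9 with θ tied to k this way. Start at k = 2, θ = 490: P(X<1450) ≈ 0.795.
Too low — raise k to concentrate. Iterating converges to k ≈ 2.62.
Then θ = 490/(2.62−1) ≈ 303.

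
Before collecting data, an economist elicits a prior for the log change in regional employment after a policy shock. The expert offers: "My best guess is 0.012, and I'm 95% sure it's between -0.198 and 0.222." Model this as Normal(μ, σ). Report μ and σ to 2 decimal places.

A symmetric 95% interval runs μ ± z·σ with z = 1.96.
Half-width = 0.21, so σ = 0.21/1.96 = 0.11.
μ is the stated best guess, 0.01.

μ = 0.01, σ = 0.11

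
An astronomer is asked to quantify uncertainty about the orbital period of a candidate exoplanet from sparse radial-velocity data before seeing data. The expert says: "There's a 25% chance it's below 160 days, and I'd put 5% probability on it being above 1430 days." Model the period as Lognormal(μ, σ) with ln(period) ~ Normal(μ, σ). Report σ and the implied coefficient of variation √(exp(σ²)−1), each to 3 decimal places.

If T ~ Lognormal(μ,σ) then ln T ~ Normal(μ,σ), so the p-quantile of ln T is μ + z_p·σ.
ln(160) = 5.075 and ln(1430) = 7.265; z_{0.25} = -0.6745, z_{0.95} = 1.645.
σ = (7.265 − 5.075)/(1.645 − (-0.6745)) = 0.944.
μ = 5.075 − (-0.6745)·0.944 = 5.712.
CV = √(exp(σ²)−1) = √(exp(0.8918)−1) = 1.200.

σ ≈ 0.944, CV ≈ 1.200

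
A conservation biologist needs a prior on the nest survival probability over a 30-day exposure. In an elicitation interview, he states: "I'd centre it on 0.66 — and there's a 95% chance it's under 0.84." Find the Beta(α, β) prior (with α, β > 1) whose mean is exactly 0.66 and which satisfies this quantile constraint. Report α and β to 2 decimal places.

α ≈ 10.18, β ≈ 5.24

With mean 0.66 fixed, write α = 0.66s, β = 0.34s where s = α+β.
Need P(θ < 0.84) = 0.95 under Beta(0.66s, 0.34s). Normal approximation: (q−m)/√(m(1−m)/s) ≈ z_{0.95} = 1.64, so s ≈ 0.66·0.34·(1.64)²/(0.84−0.66)² = 18.7.
At s = 18.7: P(θ<0.84) ≈ 0.966. Adjusting to match 0.95 gives s ≈ 15.42.
So α = 0.66·15.42 ≈ 10.18, β = 0.34·15.42 ≈ 5.24.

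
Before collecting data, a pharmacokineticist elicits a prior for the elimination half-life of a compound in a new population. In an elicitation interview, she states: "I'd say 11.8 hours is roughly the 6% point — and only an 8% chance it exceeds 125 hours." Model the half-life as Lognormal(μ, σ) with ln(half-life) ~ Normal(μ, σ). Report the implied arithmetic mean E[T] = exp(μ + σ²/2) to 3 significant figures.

E[T] ≈ 56 hours

If T ~ Lognormal(μ,σ) then ln T ~ Normal(μ,σ), so the p-quantile of ln T is μ + z_p·σ.
ln(11.8) = 2.468 and ln(125) = 4.828; z_{0.06} = -1.555, z_{0.92} = 1.405.
σ = (4.828 − 2.468)/(1.405 − (-1.555)) = 0.797.
μ = 2.468 − (-1.555)·0.797 = 3.708.
E[T] = exp(μ + σ²/2) = exp(3.708 + 0.3179) = 56 hours.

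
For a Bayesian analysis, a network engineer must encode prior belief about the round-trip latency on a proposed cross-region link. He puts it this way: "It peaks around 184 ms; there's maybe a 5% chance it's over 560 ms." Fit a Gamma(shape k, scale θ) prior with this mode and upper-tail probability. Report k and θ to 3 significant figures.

k ≈ 3.13, θ ≈ 86.2

Gamma(k,θ) with k>1 has mode (k−1)θ, so θ = 184/(k−1).
Need P(X < 560) = 0.95 with θ tied to k this way. Start at k = 2, θ = 184: P(X<560) ≈ 0.807.
Too low — raise k to concentrate. Iterating converges to k ≈ 3.13.
Then θ = 184/(3.13−1) ≈ 86.2.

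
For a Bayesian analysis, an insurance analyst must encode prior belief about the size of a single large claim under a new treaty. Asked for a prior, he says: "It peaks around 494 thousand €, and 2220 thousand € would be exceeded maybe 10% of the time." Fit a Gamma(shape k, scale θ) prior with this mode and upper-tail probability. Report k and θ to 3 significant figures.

k ≈ 1.8, θ ≈ 619

Gamma(k,θ) with k>1 has mode (k−1)θ, so θ = 494/(k−1).
Need P(X < 2220) = 0.9 with θ tied to k this way. Start at k = 2, θ = 494: P(X<2220) ≈ 0.939.
Too high — lower k to spread out. Iterating converges to k ≈ 1.8.
Then θ = 494/(1.8−1) ≈ 619.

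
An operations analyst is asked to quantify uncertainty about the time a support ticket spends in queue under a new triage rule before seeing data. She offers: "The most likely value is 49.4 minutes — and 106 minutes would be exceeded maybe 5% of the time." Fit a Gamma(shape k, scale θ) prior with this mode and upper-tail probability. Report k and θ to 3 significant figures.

Gamma(k,θ) with k>1 has mode (k−1)θ, so θ = 49.4/(k−1).
Need P(X < 106) = 0.95 with θ tied to k this way. Start at k = 2, θ = 49.4: P(X<106) ≈ 0.632.
Too low — raise k to concentrate. Iterating converges to k ≈ 5.73.
Then θ = 49.4/(5.73−1) ≈ 10.4.

k ≈ 5.73, θ ≈ 10.4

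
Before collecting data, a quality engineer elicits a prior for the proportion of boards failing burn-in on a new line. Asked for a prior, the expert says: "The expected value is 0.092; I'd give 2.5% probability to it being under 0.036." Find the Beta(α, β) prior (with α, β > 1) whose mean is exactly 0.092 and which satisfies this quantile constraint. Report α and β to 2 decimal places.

α ≈ 6.27, β ≈ 61.88

With mean 0.092 fixed, write α = 0.092s, β = 0.908s where s = α+β.
Need P(θ < 0.036) = 0.025 under Beta(0.092s, 0.908s). Normal approximation: (q−m)/√(m(1−m)/s) ≈ z_{0.025} = -1.96, so s ≈ 0.092·0.908·(-1.96)²/(0.036−0.092)² = 102.3.
At s = 102.3: P(θ<0.036) ≈ 0.007. Adjusting to match 0.025 gives s ≈ 68.15.
So α = 0.092·68.15 ≈ 6.27, β = 0.908·68.15 ≈ 61.88.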